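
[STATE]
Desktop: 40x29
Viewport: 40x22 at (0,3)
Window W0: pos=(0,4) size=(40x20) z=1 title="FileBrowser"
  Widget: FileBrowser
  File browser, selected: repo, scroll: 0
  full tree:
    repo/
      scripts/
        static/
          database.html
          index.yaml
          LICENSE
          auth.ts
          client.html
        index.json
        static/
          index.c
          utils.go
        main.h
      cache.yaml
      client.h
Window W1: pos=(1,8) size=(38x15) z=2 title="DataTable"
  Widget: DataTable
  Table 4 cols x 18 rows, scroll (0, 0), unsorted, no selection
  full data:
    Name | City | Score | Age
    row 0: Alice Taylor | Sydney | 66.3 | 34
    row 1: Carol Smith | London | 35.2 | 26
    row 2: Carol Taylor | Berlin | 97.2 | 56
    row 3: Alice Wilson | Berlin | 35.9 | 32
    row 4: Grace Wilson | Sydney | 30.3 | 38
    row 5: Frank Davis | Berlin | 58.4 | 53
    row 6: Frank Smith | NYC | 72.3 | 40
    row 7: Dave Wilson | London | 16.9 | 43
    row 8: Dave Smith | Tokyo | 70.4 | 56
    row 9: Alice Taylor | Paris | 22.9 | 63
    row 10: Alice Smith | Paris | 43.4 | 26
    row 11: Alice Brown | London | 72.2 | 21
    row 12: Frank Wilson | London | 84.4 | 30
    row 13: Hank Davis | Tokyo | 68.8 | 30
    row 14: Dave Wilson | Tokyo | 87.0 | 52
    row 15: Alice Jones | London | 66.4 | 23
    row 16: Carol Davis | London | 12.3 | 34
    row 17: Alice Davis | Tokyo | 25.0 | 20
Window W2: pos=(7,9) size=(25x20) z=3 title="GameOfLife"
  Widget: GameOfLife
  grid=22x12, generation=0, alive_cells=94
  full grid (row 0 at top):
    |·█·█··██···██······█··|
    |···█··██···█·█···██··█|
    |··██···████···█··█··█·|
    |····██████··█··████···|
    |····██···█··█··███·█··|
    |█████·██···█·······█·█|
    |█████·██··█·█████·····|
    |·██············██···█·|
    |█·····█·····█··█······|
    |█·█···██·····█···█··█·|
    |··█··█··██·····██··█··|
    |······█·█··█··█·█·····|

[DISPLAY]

                                        
┏━━━━━━━━━━━━━━━━━━━━━━━━━━━━━━━━━━━━━━┓
┃ FileBrowser                          ┃
┠──────────────────────────────────────┨
┃> [-] repo/                           ┃
┃┏━━━━━━━━━━━━━━━━━━━━━━━━━━━━━━━━━━━━┓┃
┃┃ Data┏━━━━━━━━━━━━━━━━━━━━━━━┓      ┃┃
┃┠─────┃ GameOfLife            ┃──────┨┃
┃┃Name ┠───────────────────────┨      ┃┃
┃┃─────┃Gen: 0                 ┃      ┃┃
┃┃Alice┃·█·█··██···██······█·· ┃      ┃┃
┃┃Carol┃···█··██···█·█···██··█ ┃      ┃┃
┃┃Carol┃··██···████···█··█··█· ┃      ┃┃
┃┃Alice┃····██████··█··████··· ┃      ┃┃
┃┃Grace┃····██···█··█··███·█·· ┃      ┃┃
┃┃Frank┃█████·██···█·······█·█ ┃      ┃┃
┃┃Frank┃█████·██··█·█████····· ┃      ┃┃
┃┃Dave ┃·██············██···█· ┃      ┃┃
┃┃Dave ┃█·····█·····█··█······ ┃      ┃┃
┃┗━━━━━┃█·█···██·····█···█··█· ┃━━━━━━┛┃
┗━━━━━━┃··█··█··██·····██··█·· ┃━━━━━━━┛
       ┃······█·█··█··█·█····· ┃        


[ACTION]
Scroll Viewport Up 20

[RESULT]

                                        
                                        
                                        
                                        
┏━━━━━━━━━━━━━━━━━━━━━━━━━━━━━━━━━━━━━━┓
┃ FileBrowser                          ┃
┠──────────────────────────────────────┨
┃> [-] repo/                           ┃
┃┏━━━━━━━━━━━━━━━━━━━━━━━━━━━━━━━━━━━━┓┃
┃┃ Data┏━━━━━━━━━━━━━━━━━━━━━━━┓      ┃┃
┃┠─────┃ GameOfLife            ┃──────┨┃
┃┃Name ┠───────────────────────┨      ┃┃
┃┃─────┃Gen: 0                 ┃      ┃┃
┃┃Alice┃·█·█··██···██······█·· ┃      ┃┃
┃┃Carol┃···█··██···█·█···██··█ ┃      ┃┃
┃┃Carol┃··██···████···█··█··█· ┃      ┃┃
┃┃Alice┃····██████··█··████··· ┃      ┃┃
┃┃Grace┃····██···█··█··███·█·· ┃      ┃┃
┃┃Frank┃█████·██···█·······█·█ ┃      ┃┃
┃┃Frank┃█████·██··█·█████····· ┃      ┃┃
┃┃Dave ┃·██············██···█· ┃      ┃┃
┃┃Dave ┃█·····█·····█··█······ ┃      ┃┃


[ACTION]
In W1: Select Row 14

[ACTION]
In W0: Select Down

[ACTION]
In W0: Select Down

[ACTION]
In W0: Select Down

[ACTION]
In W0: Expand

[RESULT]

                                        
                                        
                                        
                                        
┏━━━━━━━━━━━━━━━━━━━━━━━━━━━━━━━━━━━━━━┓
┃ FileBrowser                          ┃
┠──────────────────────────────────────┨
┃  [-] repo/                           ┃
┃┏━━━━━━━━━━━━━━━━━━━━━━━━━━━━━━━━━━━━┓┃
┃┃ Data┏━━━━━━━━━━━━━━━━━━━━━━━┓      ┃┃
┃┠─────┃ GameOfLife            ┃──────┨┃
┃┃Name ┠───────────────────────┨      ┃┃
┃┃─────┃Gen: 0                 ┃      ┃┃
┃┃Alice┃·█·█··██···██······█·· ┃      ┃┃
┃┃Carol┃···█··██···█·█···██··█ ┃      ┃┃
┃┃Carol┃··██···████···█··█··█· ┃      ┃┃
┃┃Alice┃····██████··█··████··· ┃      ┃┃
┃┃Grace┃····██···█··█··███·█·· ┃      ┃┃
┃┃Frank┃█████·██···█·······█·█ ┃      ┃┃
┃┃Frank┃█████·██··█·█████····· ┃      ┃┃
┃┃Dave ┃·██············██···█· ┃      ┃┃
┃┃Dave ┃█·····█·····█··█······ ┃      ┃┃


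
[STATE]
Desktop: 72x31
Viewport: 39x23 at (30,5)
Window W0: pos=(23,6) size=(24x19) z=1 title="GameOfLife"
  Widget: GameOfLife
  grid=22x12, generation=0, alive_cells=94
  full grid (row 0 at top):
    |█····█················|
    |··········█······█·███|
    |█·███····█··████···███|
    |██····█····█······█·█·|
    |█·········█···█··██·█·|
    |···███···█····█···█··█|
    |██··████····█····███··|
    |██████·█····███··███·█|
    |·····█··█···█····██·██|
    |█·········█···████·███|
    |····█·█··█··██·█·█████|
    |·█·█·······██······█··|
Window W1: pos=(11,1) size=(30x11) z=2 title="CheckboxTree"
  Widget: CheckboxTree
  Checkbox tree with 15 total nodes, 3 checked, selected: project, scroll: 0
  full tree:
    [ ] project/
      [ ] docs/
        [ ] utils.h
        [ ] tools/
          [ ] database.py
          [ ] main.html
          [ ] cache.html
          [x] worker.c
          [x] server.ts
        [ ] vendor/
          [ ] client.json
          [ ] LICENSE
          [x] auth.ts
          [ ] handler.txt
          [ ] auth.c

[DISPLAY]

          ┃                            
          ┃━━━━━┓                      
          ┃     ┃                      
e.py      ┃─────┨                      
ml        ┃     ┃                      
tml       ┃·····┃                      
━━━━━━━━━━┛█·███┃                      
···█··████···███┃                      
█····█······█·█·┃                      
····█···█··██·█·┃                      
···█····█···█··█┃                      
██····█····███··┃                      
·█····███··███·█┃                      
··█···█····██·██┃                      
····█···████·███┃                      
█··█··██·█·█████┃                      
·····██······█··┃                      
                ┃                      
                ┃                      
━━━━━━━━━━━━━━━━┛                      
                                       
                                       
                                       


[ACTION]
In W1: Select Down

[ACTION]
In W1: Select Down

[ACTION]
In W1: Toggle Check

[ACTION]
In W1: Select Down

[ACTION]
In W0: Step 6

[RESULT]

          ┃                            
          ┃━━━━━┓                      
          ┃     ┃                      
e.py      ┃─────┨                      
ml        ┃     ┃                      
tml       ┃·····┃                      
━━━━━━━━━━┛·····┃                      
····██··········┃                      
···█··██········┃                      
····█·█···██····┃                      
···████···██··██┃                      
······█···█···█·┃                      
················┃                      
·······█·█······┃                      
······███·······┃                      
·······██·······┃                      
················┃                      
                ┃                      
                ┃                      
━━━━━━━━━━━━━━━━┛                      
                                       
                                       
                                       


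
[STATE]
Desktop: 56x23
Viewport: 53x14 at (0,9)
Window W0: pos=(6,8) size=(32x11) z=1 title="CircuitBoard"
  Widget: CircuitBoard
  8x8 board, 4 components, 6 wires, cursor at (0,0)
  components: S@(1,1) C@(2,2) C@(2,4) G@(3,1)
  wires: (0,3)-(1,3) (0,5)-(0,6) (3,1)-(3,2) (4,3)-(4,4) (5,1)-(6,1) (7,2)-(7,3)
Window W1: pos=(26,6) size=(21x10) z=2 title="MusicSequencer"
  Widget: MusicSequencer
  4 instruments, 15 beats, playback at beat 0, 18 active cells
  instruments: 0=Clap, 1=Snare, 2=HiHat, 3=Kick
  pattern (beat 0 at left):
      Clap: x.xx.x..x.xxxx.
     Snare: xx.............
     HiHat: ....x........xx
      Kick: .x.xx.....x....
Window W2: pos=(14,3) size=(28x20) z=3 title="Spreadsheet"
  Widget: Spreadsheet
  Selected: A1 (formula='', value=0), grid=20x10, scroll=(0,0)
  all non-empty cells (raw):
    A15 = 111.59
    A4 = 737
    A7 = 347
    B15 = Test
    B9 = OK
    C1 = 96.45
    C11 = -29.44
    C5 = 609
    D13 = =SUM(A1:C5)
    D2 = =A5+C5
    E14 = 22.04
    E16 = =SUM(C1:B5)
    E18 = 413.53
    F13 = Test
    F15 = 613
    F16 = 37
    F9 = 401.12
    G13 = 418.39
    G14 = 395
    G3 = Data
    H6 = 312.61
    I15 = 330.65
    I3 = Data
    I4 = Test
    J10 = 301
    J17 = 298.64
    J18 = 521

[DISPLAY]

      ┃ Circui┃  1      [0]       0   96.┃9012┃      
      ┠───────┃  2        0       0      ┃·███┃      
      ┃   0 1 ┃  3        0       0      ┃····┃      
      ┃0  [.] ┃  4      737       0      ┃····┃      
      ┃       ┃  5        0       0     6┃·█··┃      
      ┃1      ┃  6        0       0      ┃    ┃      
      ┃       ┃  7      347       0      ┃━━━━┛      
      ┃2      ┃  8        0       0      ┃           
      ┃       ┃  9        0OK            ┃           
      ┗━━━━━━━┃ 10        0       0      ┃           
              ┃ 11        0       0  -29.┃           
              ┃ 12        0       0      ┃           
              ┃ 13        0       0      ┃           
              ┗━━━━━━━━━━━━━━━━━━━━━━━━━━┛           


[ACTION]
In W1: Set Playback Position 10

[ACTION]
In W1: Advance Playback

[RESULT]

      ┃ Circui┃  1      [0]       0   96.┃90▼2┃      
      ┠───────┃  2        0       0      ┃·███┃      
      ┃   0 1 ┃  3        0       0      ┃····┃      
      ┃0  [.] ┃  4      737       0      ┃····┃      
      ┃       ┃  5        0       0     6┃·█··┃      
      ┃1      ┃  6        0       0      ┃    ┃      
      ┃       ┃  7      347       0      ┃━━━━┛      
      ┃2      ┃  8        0       0      ┃           
      ┃       ┃  9        0OK            ┃           
      ┗━━━━━━━┃ 10        0       0      ┃           
              ┃ 11        0       0  -29.┃           
              ┃ 12        0       0      ┃           
              ┃ 13        0       0      ┃           
              ┗━━━━━━━━━━━━━━━━━━━━━━━━━━┛           


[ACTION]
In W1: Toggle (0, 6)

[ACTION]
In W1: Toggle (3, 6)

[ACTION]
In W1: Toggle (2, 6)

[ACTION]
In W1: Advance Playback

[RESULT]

      ┃ Circui┃  1      [0]       0   96.┃901▼┃      
      ┠───────┃  2        0       0      ┃·███┃      
      ┃   0 1 ┃  3        0       0      ┃····┃      
      ┃0  [.] ┃  4      737       0      ┃····┃      
      ┃       ┃  5        0       0     6┃·█··┃      
      ┃1      ┃  6        0       0      ┃    ┃      
      ┃       ┃  7      347       0      ┃━━━━┛      
      ┃2      ┃  8        0       0      ┃           
      ┃       ┃  9        0OK            ┃           
      ┗━━━━━━━┃ 10        0       0      ┃           
              ┃ 11        0       0  -29.┃           
              ┃ 12        0       0      ┃           
              ┃ 13        0       0      ┃           
              ┗━━━━━━━━━━━━━━━━━━━━━━━━━━┛           


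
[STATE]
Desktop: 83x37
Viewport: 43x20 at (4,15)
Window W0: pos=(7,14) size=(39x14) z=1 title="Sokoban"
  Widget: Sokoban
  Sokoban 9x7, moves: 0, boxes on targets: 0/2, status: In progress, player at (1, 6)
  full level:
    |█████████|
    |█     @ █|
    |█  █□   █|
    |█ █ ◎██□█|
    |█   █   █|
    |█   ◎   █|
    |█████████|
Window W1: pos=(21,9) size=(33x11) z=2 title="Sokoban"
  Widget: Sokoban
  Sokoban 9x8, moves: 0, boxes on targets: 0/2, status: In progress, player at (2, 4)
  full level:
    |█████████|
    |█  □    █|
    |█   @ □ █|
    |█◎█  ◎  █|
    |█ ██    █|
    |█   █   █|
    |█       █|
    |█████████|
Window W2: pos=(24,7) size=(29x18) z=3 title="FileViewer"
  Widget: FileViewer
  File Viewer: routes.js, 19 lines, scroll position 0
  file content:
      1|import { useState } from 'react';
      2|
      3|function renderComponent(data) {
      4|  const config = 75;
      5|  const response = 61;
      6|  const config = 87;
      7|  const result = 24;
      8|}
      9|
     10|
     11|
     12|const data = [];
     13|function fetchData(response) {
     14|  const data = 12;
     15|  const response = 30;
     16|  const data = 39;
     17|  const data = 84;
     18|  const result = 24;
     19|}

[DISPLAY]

   ┃ Sokoban     ┃█◎┃  const config = 87;  
   ┠─────────────┃█ ┃  const result = 24;  
   ┃█████████    ┃█ ┃}                     
   ┃█     @ █    ┃█ ┃                      
   ┃█  █□   █    ┗━━┃                      
   ┃█ █ ◎██□█       ┃                      
   ┃█   █   █       ┃const data = [];      
   ┃█   ◎   █       ┃function fetchData(res
   ┃█████████       ┃  const data = 12;    
   ┃Moves: 0  0/2   ┗━━━━━━━━━━━━━━━━━━━━━━
   ┃                                     ┃ 
   ┃                                     ┃ 
   ┗━━━━━━━━━━━━━━━━━━━━━━━━━━━━━━━━━━━━━┛ 
                                           
                                           
                                           
                                           
                                           
                                           
                                           


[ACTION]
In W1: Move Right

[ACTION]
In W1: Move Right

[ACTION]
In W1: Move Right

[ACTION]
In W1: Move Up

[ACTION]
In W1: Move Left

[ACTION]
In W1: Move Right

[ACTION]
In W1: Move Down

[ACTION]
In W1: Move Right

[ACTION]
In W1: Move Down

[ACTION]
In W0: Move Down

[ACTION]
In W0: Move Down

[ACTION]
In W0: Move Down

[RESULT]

   ┃ Sokoban     ┃█◎┃  const config = 87;  
   ┠─────────────┃█ ┃  const result = 24;  
   ┃█████████    ┃█ ┃}                     
   ┃█       █    ┃█ ┃                      
   ┃█  █□ @ █    ┗━━┃                      
   ┃█ █ ◎██□█       ┃                      
   ┃█   █   █       ┃const data = [];      
   ┃█   ◎   █       ┃function fetchData(res
   ┃█████████       ┃  const data = 12;    
   ┃Moves: 1  0/2   ┗━━━━━━━━━━━━━━━━━━━━━━
   ┃                                     ┃ 
   ┃                                     ┃ 
   ┗━━━━━━━━━━━━━━━━━━━━━━━━━━━━━━━━━━━━━┛ 
                                           
                                           
                                           
                                           
                                           
                                           
                                           


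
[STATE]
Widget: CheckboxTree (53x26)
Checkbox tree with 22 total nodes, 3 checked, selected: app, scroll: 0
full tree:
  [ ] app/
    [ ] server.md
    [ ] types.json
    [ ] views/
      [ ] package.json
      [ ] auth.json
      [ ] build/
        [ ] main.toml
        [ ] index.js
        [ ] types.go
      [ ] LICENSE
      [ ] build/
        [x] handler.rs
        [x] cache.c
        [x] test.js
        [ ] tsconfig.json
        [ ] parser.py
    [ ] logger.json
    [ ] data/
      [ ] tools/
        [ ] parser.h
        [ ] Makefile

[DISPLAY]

>[-] app/                                            
   [ ] server.md                                     
   [ ] types.json                                    
   [-] views/                                        
     [ ] package.json                                
     [ ] auth.json                                   
     [ ] build/                                      
       [ ] main.toml                                 
       [ ] index.js                                  
       [ ] types.go                                  
     [ ] LICENSE                                     
     [-] build/                                      
       [x] handler.rs                                
       [x] cache.c                                   
       [x] test.js                                   
       [ ] tsconfig.json                             
       [ ] parser.py                                 
   [ ] logger.json                                   
   [ ] data/                                         
     [ ] tools/                                      
       [ ] parser.h                                  
       [ ] Makefile                                  
                                                     
                                                     
                                                     
                                                     


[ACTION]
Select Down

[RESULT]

 [-] app/                                            
>  [ ] server.md                                     
   [ ] types.json                                    
   [-] views/                                        
     [ ] package.json                                
     [ ] auth.json                                   
     [ ] build/                                      
       [ ] main.toml                                 
       [ ] index.js                                  
       [ ] types.go                                  
     [ ] LICENSE                                     
     [-] build/                                      
       [x] handler.rs                                
       [x] cache.c                                   
       [x] test.js                                   
       [ ] tsconfig.json                             
       [ ] parser.py                                 
   [ ] logger.json                                   
   [ ] data/                                         
     [ ] tools/                                      
       [ ] parser.h                                  
       [ ] Makefile                                  
                                                     
                                                     
                                                     
                                                     


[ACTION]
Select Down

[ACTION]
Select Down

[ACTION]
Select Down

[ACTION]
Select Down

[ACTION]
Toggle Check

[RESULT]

 [-] app/                                            
   [ ] server.md                                     
   [ ] types.json                                    
   [-] views/                                        
     [ ] package.json                                
>    [x] auth.json                                   
     [ ] build/                                      
       [ ] main.toml                                 
       [ ] index.js                                  
       [ ] types.go                                  
     [ ] LICENSE                                     
     [-] build/                                      
       [x] handler.rs                                
       [x] cache.c                                   
       [x] test.js                                   
       [ ] tsconfig.json                             
       [ ] parser.py                                 
   [ ] logger.json                                   
   [ ] data/                                         
     [ ] tools/                                      
       [ ] parser.h                                  
       [ ] Makefile                                  
                                                     
                                                     
                                                     
                                                     


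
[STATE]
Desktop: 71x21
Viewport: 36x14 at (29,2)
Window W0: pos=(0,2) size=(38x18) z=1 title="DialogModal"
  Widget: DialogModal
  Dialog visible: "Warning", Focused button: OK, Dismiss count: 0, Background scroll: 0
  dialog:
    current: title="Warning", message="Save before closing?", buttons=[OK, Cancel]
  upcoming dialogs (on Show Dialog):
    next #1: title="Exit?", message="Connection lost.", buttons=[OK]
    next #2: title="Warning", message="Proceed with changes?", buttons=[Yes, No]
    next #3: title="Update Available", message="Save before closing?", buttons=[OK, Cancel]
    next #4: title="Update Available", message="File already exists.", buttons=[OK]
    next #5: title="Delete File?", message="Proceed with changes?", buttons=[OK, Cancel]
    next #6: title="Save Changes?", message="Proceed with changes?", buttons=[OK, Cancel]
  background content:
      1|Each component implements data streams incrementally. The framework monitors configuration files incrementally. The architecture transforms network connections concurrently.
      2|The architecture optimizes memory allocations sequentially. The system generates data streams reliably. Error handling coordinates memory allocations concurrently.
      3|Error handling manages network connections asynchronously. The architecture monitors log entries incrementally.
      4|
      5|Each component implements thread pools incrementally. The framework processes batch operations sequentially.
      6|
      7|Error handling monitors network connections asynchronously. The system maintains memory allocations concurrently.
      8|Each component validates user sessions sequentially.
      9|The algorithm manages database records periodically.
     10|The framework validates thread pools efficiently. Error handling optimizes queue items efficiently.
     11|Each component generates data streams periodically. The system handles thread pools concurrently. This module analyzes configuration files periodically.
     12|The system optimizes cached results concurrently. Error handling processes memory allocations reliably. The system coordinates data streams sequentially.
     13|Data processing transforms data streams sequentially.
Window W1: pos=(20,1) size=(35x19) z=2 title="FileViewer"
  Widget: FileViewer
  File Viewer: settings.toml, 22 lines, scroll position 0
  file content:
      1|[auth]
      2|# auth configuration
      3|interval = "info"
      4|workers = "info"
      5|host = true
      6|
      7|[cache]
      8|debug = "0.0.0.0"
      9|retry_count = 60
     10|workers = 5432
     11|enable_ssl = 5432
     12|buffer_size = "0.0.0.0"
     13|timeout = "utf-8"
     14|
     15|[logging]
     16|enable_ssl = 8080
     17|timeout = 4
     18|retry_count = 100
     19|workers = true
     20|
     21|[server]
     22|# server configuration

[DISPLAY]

wer                      ┃          
─────────────────────────┨          
                        ▲┃          
onfiguration            █┃          
 = "info"               ░┃          
= "info"                ░┃          
rue                     ░┃          
                        ░┃          
                        ░┃          
"0.0.0.0"               ░┃          
unt = 60                ░┃          
= 5432                  ░┃          
sl = 5432               ░┃          
ize = "0.0.0.0"         ░┃          


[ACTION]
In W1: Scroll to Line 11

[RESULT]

wer                      ┃          
─────────────────────────┨          
"0.0.0.0"               ▲┃          
unt = 60                ░┃          
= 5432                  ░┃          
sl = 5432               ░┃          
ize = "0.0.0.0"         ░┃          
= "utf-8"               ░┃          
                        ░┃          
]                       ░┃          
sl = 8080               ░┃          
= 4                     ░┃          
unt = 100               ░┃          
= true                  ░┃          


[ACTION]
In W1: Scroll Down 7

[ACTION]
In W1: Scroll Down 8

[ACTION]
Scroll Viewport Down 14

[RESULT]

sl = 5432               ░┃          
ize = "0.0.0.0"         ░┃          
= "utf-8"               ░┃          
                        ░┃          
]                       ░┃          
sl = 8080               ░┃          
= 4                     ░┃          
unt = 100               ░┃          
= true                  ░┃          
                        ░┃          
                        █┃          
 configuration          ▼┃          
━━━━━━━━━━━━━━━━━━━━━━━━━┛          
                                    


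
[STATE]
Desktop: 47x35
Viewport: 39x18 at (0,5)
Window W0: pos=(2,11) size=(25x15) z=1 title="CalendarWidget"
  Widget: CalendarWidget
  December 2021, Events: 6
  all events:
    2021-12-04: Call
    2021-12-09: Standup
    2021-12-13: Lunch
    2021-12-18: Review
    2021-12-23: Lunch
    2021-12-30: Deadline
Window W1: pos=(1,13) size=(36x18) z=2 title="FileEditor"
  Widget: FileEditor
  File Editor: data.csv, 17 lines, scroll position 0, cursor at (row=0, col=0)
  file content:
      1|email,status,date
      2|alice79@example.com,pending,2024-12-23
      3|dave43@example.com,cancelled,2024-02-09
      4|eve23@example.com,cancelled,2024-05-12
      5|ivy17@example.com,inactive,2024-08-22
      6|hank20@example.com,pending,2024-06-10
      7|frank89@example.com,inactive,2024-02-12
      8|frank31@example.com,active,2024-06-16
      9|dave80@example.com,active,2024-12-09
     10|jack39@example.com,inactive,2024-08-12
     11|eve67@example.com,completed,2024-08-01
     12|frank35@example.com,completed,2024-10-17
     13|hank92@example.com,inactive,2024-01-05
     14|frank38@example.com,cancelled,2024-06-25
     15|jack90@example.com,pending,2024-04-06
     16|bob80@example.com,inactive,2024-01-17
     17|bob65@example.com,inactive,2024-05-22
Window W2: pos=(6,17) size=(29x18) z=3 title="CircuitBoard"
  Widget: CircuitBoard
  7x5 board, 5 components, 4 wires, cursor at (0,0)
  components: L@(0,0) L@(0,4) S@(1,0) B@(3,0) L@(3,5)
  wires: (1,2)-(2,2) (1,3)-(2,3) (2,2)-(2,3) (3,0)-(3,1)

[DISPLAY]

                                       
                                       
                                       
                                       
                                       
                                       
  ┏━━━━━━━━━━━━━━━━━━━━━━━┓            
  ┃ CalendarWidget        ┃            
 ┏━━━━━━━━━━━━━━━━━━━━━━━━━━━━━━━━━━┓  
 ┃ FileEditor                       ┃  
 ┠──────────────────────────────────┨  
 ┃█mail,status,date                ▲┃  
 ┃alic┏━━━━━━━━━━━━━━━━━━━━━━━━━━━┓█┃  
 ┃dave┃ CircuitBoard              ┃░┃  
 ┃eve2┠───────────────────────────┨░┃  
 ┃ivy1┃   0 1 2 3 4 5 6           ┃░┃  
 ┃hank┃0  [L]              L      ┃░┃  
 ┃fran┃                           ┃░┃  


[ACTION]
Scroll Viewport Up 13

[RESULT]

                                       
                                       
                                       
                                       
                                       
                                       
                                       
                                       
                                       
                                       
                                       
  ┏━━━━━━━━━━━━━━━━━━━━━━━┓            
  ┃ CalendarWidget        ┃            
 ┏━━━━━━━━━━━━━━━━━━━━━━━━━━━━━━━━━━┓  
 ┃ FileEditor                       ┃  
 ┠──────────────────────────────────┨  
 ┃█mail,status,date                ▲┃  
 ┃alic┏━━━━━━━━━━━━━━━━━━━━━━━━━━━┓█┃  


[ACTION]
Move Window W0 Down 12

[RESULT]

                                       
                                       
                                       
                                       
                                       
                                       
                                       
                                       
                                       
                                       
                                       
                                       
                                       
 ┏━━━━━━━━━━━━━━━━━━━━━━━━━━━━━━━━━━┓  
 ┃ FileEditor                       ┃  
 ┠──────────────────────────────────┨  
 ┃█mail,status,date                ▲┃  
 ┃alic┏━━━━━━━━━━━━━━━━━━━━━━━━━━━┓█┃  


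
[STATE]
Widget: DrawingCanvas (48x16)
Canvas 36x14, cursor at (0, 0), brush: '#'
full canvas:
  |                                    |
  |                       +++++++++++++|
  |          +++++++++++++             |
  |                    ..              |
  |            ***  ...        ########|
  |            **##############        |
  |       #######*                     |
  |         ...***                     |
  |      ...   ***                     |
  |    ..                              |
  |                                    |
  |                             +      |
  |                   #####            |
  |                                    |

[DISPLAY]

+                                               
                       +++++++++++++            
          +++++++++++++                         
                    ..                          
            ***  ...        ########            
            **##############                    
       #######*                                 
         ...***                                 
      ...   ***                                 
    ..                                          
                                                
                             +                  
                   #####                        
                                                
                                                
                                                


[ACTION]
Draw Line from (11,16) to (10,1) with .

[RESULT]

+                                               
                       +++++++++++++            
          +++++++++++++                         
                    ..                          
            ***  ...        ########            
            **##############                    
       #######*                                 
         ...***                                 
      ...   ***                                 
    ..                                          
 ........                                       
         ........            +                  
                   #####                        
                                                
                                                
                                                


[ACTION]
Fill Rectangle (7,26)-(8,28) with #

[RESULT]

+                                               
                       +++++++++++++            
          +++++++++++++                         
                    ..                          
            ***  ...        ########            
            **##############                    
       #######*                                 
         ...***           ###                   
      ...   ***           ###                   
    ..                                          
 ........                                       
         ........            +                  
                   #####                        
                                                
                                                
                                                


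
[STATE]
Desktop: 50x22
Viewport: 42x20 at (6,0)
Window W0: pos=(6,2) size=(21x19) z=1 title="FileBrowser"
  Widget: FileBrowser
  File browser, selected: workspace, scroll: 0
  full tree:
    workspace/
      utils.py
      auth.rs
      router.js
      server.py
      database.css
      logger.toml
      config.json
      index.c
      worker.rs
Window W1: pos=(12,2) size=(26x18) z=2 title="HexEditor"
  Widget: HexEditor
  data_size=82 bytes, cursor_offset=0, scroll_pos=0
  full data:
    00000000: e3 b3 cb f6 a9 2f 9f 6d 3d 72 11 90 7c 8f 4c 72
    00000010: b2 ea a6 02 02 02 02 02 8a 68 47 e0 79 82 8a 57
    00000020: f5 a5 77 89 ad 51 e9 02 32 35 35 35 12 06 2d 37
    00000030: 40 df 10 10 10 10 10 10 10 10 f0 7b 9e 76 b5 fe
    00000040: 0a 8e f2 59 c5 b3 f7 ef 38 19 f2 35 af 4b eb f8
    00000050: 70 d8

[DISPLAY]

                                          
                                          
┏━━━━━┏━━━━━━━━━━━━━━━━━━━━━━━━┓          
┃ File┃ HexEditor              ┃          
┠─────┠────────────────────────┨          
┃> [-]┃00000000  E3 b3 cb f6 a9┃          
┃    u┃00000010  b2 ea a6 02 02┃          
┃    a┃00000020  f5 a5 77 89 ad┃          
┃    r┃00000030  40 df 10 10 10┃          
┃    s┃00000040  0a 8e f2 59 c5┃          
┃    d┃00000050  70 d8         ┃          
┃    l┃                        ┃          
┃    c┃                        ┃          
┃    i┃                        ┃          
┃    w┃                        ┃          
┃     ┃                        ┃          
┃     ┃                        ┃          
┃     ┃                        ┃          
┃     ┃                        ┃          
┃     ┗━━━━━━━━━━━━━━━━━━━━━━━━┛          


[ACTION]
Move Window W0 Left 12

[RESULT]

                                          
                                          
━━━━━━┏━━━━━━━━━━━━━━━━━━━━━━━━┓          
Browse┃ HexEditor              ┃          
──────┠────────────────────────┨          
 works┃00000000  E3 b3 cb f6 a9┃          
tils.p┃00000010  b2 ea a6 02 02┃          
uth.rs┃00000020  f5 a5 77 89 ad┃          
outer.┃00000030  40 df 10 10 10┃          
erver.┃00000040  0a 8e f2 59 c5┃          
atabas┃00000050  70 d8         ┃          
ogger.┃                        ┃          
onfig.┃                        ┃          
ndex.c┃                        ┃          
orker.┃                        ┃          
      ┃                        ┃          
      ┃                        ┃          
      ┃                        ┃          
      ┃                        ┃          
      ┗━━━━━━━━━━━━━━━━━━━━━━━━┛          


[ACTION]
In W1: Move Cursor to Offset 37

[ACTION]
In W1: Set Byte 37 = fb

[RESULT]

                                          
                                          
━━━━━━┏━━━━━━━━━━━━━━━━━━━━━━━━┓          
Browse┃ HexEditor              ┃          
──────┠────────────────────────┨          
 works┃00000000  e3 b3 cb f6 a9┃          
tils.p┃00000010  b2 ea a6 02 02┃          
uth.rs┃00000020  f5 a5 77 89 ad┃          
outer.┃00000030  40 df 10 10 10┃          
erver.┃00000040  0a 8e f2 59 c5┃          
atabas┃00000050  70 d8         ┃          
ogger.┃                        ┃          
onfig.┃                        ┃          
ndex.c┃                        ┃          
orker.┃                        ┃          
      ┃                        ┃          
      ┃                        ┃          
      ┃                        ┃          
      ┃                        ┃          
      ┗━━━━━━━━━━━━━━━━━━━━━━━━┛          
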